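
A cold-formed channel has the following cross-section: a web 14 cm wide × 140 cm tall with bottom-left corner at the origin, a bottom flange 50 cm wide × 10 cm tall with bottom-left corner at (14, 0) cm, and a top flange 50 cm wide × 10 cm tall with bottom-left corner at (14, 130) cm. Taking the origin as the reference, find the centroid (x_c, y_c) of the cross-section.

x_c = 17.81 cm, y_c = 70.00 cm

web: A = 14 × 140 = 1960.00, centroid at (7.00, 70.00).
bottom flange: A = 50 × 10 = 500.00, centroid at (39.00, 5.00).
top flange: A = 50 × 10 = 500.00, centroid at (39.00, 135.00).
ΣA = 2960.00 cm², ΣAx_c = 52720.00 cm³, ΣAy_c = 207200.00 cm³.
x_c = 52720.00/2960.00 = 17.81 cm; y_c = 207200.00/2960.00 = 70.00 cm.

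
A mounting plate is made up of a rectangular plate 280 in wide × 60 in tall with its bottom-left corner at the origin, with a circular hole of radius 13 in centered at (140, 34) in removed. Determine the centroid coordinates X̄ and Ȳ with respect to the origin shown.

X̄ = 140.00 in, Ȳ = 29.87 in

plate: A = 280 × 60 = 16800.00, centroid at (140.00, 30.00).
hole: A = −π·13² = -530.93, centroid at (140.00, 34.00).
ΣA = 16269.07 in²
ΣAX̄ = (16800.00)(140.00) + (-530.93)(140.00) = 2277669.92 in³
ΣAȲ = (16800.00)(30.00) + (-530.93)(34.00) = 485948.41 in³
X̄ = 2277669.92 / 16269.07 = 140.00 in
Ȳ = 485948.41 / 16269.07 = 29.87 in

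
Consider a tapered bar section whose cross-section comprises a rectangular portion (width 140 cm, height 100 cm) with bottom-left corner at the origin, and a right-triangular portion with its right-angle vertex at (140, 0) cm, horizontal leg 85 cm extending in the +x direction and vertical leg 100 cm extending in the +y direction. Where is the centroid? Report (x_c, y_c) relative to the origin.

Part | A | x̄ᵢ | ȳᵢ | A·x̄ᵢ | A·ȳᵢ
rectangular portion | 14000.00 | 70.00 | 50.00 | 980000.00 | 700000.00
triangular portion | 4250.00 | 168.33 | 33.33 | 715416.67 | 141666.67
Σ | 18250.00 |  |  | 1695416.67 | 841666.67
x_c = 1695416.67 / 18250.00 = 92.90 cm
y_c = 841666.67 / 18250.00 = 46.12 cm

x_c = 92.90 cm, y_c = 46.12 cm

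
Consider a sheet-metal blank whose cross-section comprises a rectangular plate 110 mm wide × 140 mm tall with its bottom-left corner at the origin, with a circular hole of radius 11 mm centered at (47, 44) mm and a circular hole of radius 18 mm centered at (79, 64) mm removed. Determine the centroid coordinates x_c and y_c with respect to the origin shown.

x_c = 53.47 mm, y_c = 71.14 mm

Part | A | x̄ᵢ | ȳᵢ | A·x̄ᵢ | A·ȳᵢ
plate | 15400.00 | 55.00 | 70.00 | 847000.00 | 1078000.00
hole 1 | -380.13 | 47.00 | 44.00 | -17866.24 | -16725.84
hole 2 | -1017.88 | 79.00 | 64.00 | -80412.21 | -65144.07
Σ | 14001.99 |  |  | 748721.56 | 996130.10
x_c = 748721.56 / 14001.99 = 53.47 mm
y_c = 996130.10 / 14001.99 = 71.14 mm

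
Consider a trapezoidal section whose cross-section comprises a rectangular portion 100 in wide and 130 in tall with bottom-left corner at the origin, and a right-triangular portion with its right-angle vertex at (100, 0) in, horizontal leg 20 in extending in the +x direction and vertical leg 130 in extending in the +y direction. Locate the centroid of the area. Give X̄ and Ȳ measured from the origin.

X̄ = 55.15 in, Ȳ = 63.03 in

Part | A | x̄ᵢ | ȳᵢ | A·x̄ᵢ | A·ȳᵢ
rectangular portion | 13000.00 | 50.00 | 65.00 | 650000.00 | 845000.00
triangular portion | 1300.00 | 106.67 | 43.33 | 138666.67 | 56333.33
Σ | 14300.00 |  |  | 788666.67 | 901333.33
X̄ = 788666.67 / 14300.00 = 55.15 in
Ȳ = 901333.33 / 14300.00 = 63.03 in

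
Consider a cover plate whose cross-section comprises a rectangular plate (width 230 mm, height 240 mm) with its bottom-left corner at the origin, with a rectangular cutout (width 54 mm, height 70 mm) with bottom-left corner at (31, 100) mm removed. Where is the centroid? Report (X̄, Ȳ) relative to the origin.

X̄ = 119.19 mm, Ȳ = 118.90 mm

plate: A = 230 × 240 = 55200.00, centroid at (115.00, 120.00).
hole: A = −(54 × 70) = -3780.00, centroid at (58.00, 135.00).
ΣA = 51420.00 mm²
ΣAX̄ = (55200.00)(115.00) + (-3780.00)(58.00) = 6128760.00 mm³
ΣAȲ = (55200.00)(120.00) + (-3780.00)(135.00) = 6113700.00 mm³
X̄ = 6128760.00 / 51420.00 = 119.19 mm
Ȳ = 6113700.00 / 51420.00 = 118.90 mm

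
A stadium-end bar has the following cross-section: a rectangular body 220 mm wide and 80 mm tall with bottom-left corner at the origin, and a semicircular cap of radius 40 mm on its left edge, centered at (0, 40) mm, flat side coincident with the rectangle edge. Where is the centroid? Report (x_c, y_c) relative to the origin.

x_c = 94.13 mm, y_c = 40.00 mm

rectangular body: A = 220 × 80 = 17600.00, centroid at (110.00, 40.00).
semicircular end: A = ½π·40² = 2513.27, centroid at (-16.98, 40.00).
ΣA = 20113.27 mm²
ΣAx_c = (17600.00)(110.00) + (2513.27)(-16.98) = 1893333.33 mm³
ΣAy_c = (17600.00)(40.00) + (2513.27)(40.00) = 804530.96 mm³
x_c = 1893333.33 / 20113.27 = 94.13 mm
y_c = 804530.96 / 20113.27 = 40.00 mm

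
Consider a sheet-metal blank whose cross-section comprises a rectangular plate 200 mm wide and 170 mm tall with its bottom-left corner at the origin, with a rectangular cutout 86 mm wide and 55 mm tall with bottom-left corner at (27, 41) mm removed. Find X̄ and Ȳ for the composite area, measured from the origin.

plate: A = 200 × 170 = 34000.00, centroid at (100.00, 85.00).
hole: A = −(86 × 55) = -4730.00, centroid at (70.00, 68.50).
ΣA = 29270.00 mm²
ΣAX̄ = (34000.00)(100.00) + (-4730.00)(70.00) = 3068900.00 mm³
ΣAȲ = (34000.00)(85.00) + (-4730.00)(68.50) = 2565995.00 mm³
X̄ = 3068900.00 / 29270.00 = 104.85 mm
Ȳ = 2565995.00 / 29270.00 = 87.67 mm

X̄ = 104.85 mm, Ȳ = 87.67 mm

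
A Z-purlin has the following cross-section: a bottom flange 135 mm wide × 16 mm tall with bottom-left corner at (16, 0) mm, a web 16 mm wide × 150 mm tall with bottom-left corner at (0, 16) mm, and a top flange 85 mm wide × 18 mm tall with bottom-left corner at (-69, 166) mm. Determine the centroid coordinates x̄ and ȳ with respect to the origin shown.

x̄ = 26.11 mm, ȳ = 82.67 mm

bottom flange: A = 135 × 16 = 2160.00, centroid at (83.50, 8.00).
web: A = 16 × 150 = 2400.00, centroid at (8.00, 91.00).
top flange: A = 85 × 18 = 1530.00, centroid at (-26.50, 175.00).
ΣA = 6090.00 mm², ΣAx̄ = 159015.00 mm³, ΣAȳ = 503430.00 mm³.
x̄ = 159015.00/6090.00 = 26.11 mm; ȳ = 503430.00/6090.00 = 82.67 mm.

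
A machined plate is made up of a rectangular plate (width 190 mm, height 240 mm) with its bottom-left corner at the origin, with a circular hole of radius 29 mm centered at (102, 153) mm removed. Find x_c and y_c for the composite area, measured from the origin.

Part | A | x̄ᵢ | ȳᵢ | A·x̄ᵢ | A·ȳᵢ
plate | 45600.00 | 95.00 | 120.00 | 4332000.00 | 5472000.00
hole | -2642.08 | 102.00 | 153.00 | -269492.10 | -404238.15
Σ | 42957.92 |  |  | 4062507.90 | 5067761.85
x_c = 4062507.90 / 42957.92 = 94.57 mm
y_c = 5067761.85 / 42957.92 = 117.97 mm

x_c = 94.57 mm, y_c = 117.97 mm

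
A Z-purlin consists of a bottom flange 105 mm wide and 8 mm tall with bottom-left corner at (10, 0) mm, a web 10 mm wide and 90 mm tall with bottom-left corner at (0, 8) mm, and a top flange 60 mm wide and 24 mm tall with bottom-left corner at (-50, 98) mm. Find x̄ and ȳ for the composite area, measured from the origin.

bottom flange: A = 105 × 8 = 840.00, centroid at (62.50, 4.00).
web: A = 10 × 90 = 900.00, centroid at (5.00, 53.00).
top flange: A = 60 × 24 = 1440.00, centroid at (-20.00, 110.00).
ΣA = 3180.00 mm²
ΣAx̄ = (840.00)(62.50) + (900.00)(5.00) + (1440.00)(-20.00) = 28200.00 mm³
ΣAȳ = (840.00)(4.00) + (900.00)(53.00) + (1440.00)(110.00) = 209460.00 mm³
x̄ = 28200.00 / 3180.00 = 8.87 mm
ȳ = 209460.00 / 3180.00 = 65.87 mm

x̄ = 8.87 mm, ȳ = 65.87 mm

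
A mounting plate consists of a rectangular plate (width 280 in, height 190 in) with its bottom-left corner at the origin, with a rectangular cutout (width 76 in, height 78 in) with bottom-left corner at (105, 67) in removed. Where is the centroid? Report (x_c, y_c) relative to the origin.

plate: A = 280 × 190 = 53200.00, centroid at (140.00, 95.00).
hole: A = −(76 × 78) = -5928.00, centroid at (143.00, 106.00).
ΣA = 47272.00 in²
ΣAx_c = (53200.00)(140.00) + (-5928.00)(143.00) = 6600296.00 in³
ΣAy_c = (53200.00)(95.00) + (-5928.00)(106.00) = 4425632.00 in³
x_c = 6600296.00 / 47272.00 = 139.62 in
y_c = 4425632.00 / 47272.00 = 93.62 in

x_c = 139.62 in, y_c = 93.62 in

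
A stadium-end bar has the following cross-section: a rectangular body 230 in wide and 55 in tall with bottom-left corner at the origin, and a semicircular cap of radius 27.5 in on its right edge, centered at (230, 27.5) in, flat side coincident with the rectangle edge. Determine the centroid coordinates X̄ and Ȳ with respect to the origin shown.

rectangular body: A = 230 × 55 = 12650.00, centroid at (115.00, 27.50).
semicircular end: A = ½π·27.5² = 1187.91, centroid at (241.67, 27.50).
ΣA = 13837.91 in², ΣAX̄ = 1741834.97 in³, ΣAȲ = 380542.65 in³.
X̄ = 1741834.97/13837.91 = 125.87 in; Ȳ = 380542.65/13837.91 = 27.50 in.

X̄ = 125.87 in, Ȳ = 27.50 in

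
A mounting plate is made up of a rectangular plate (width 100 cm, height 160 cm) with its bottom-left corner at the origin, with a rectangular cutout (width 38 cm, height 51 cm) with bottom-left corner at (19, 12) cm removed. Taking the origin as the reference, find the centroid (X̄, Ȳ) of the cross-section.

Part | A | x̄ᵢ | ȳᵢ | A·x̄ᵢ | A·ȳᵢ
plate | 16000.00 | 50.00 | 80.00 | 800000.00 | 1280000.00
hole | -1938.00 | 38.00 | 37.50 | -73644.00 | -72675.00
Σ | 14062.00 |  |  | 726356.00 | 1207325.00
X̄ = 726356.00 / 14062.00 = 51.65 cm
Ȳ = 1207325.00 / 14062.00 = 85.86 cm

X̄ = 51.65 cm, Ȳ = 85.86 cm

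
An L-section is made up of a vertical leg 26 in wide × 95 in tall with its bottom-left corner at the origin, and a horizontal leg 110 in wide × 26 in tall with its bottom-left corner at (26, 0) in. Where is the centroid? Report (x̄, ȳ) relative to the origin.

x̄ = 49.49 in, ȳ = 28.99 in

vertical leg: A = 26 × 95 = 2470.00, centroid at (13.00, 47.50).
horizontal leg: A = 110 × 26 = 2860.00, centroid at (81.00, 13.00).
ΣA = 5330.00 in², ΣAx̄ = 263770.00 in³, ΣAȳ = 154505.00 in³.
x̄ = 263770.00/5330.00 = 49.49 in; ȳ = 154505.00/5330.00 = 28.99 in.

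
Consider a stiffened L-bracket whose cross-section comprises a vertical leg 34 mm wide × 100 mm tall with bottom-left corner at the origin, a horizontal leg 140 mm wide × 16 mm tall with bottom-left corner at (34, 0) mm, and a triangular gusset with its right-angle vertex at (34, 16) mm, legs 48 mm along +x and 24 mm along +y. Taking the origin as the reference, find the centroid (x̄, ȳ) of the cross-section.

vertical leg: A = 34 × 100 = 3400.00, centroid at (17.00, 50.00).
horizontal leg: A = 140 × 16 = 2240.00, centroid at (104.00, 8.00).
gusset: A = ½·48·24 = 576.00, centroid at (50.00, 24.00).
ΣA = 6216.00 mm², ΣAx̄ = 319560.00 mm³, ΣAȳ = 201744.00 mm³.
x̄ = 319560.00/6216.00 = 51.41 mm; ȳ = 201744.00/6216.00 = 32.46 mm.

x̄ = 51.41 mm, ȳ = 32.46 mm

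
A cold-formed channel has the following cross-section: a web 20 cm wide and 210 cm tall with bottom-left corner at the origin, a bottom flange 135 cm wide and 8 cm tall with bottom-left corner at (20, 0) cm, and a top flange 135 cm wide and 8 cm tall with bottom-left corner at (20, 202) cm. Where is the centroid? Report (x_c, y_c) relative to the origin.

web: A = 20 × 210 = 4200.00, centroid at (10.00, 105.00).
bottom flange: A = 135 × 8 = 1080.00, centroid at (87.50, 4.00).
top flange: A = 135 × 8 = 1080.00, centroid at (87.50, 206.00).
ΣA = 6360.00 cm², ΣAx_c = 231000.00 cm³, ΣAy_c = 667800.00 cm³.
x_c = 231000.00/6360.00 = 36.32 cm; y_c = 667800.00/6360.00 = 105.00 cm.

x_c = 36.32 cm, y_c = 105.00 cm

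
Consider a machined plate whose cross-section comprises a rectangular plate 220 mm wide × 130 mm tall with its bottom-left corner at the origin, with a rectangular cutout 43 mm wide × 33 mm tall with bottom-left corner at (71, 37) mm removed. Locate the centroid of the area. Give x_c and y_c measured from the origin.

plate: A = 220 × 130 = 28600.00, centroid at (110.00, 65.00).
hole: A = −(43 × 33) = -1419.00, centroid at (92.50, 53.50).
ΣA = 27181.00 mm², ΣAx_c = 3014742.50 mm³, ΣAy_c = 1783083.50 mm³.
x_c = 3014742.50/27181.00 = 110.91 mm; y_c = 1783083.50/27181.00 = 65.60 mm.

x_c = 110.91 mm, y_c = 65.60 mm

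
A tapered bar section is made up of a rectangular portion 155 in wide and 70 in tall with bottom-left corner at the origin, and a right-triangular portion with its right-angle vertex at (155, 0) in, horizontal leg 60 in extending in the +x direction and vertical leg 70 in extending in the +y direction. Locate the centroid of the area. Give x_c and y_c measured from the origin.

x_c = 93.31 in, y_c = 33.11 in

Part | A | x̄ᵢ | ȳᵢ | A·x̄ᵢ | A·ȳᵢ
rectangular portion | 10850.00 | 77.50 | 35.00 | 840875.00 | 379750.00
triangular portion | 2100.00 | 175.00 | 23.33 | 367500.00 | 49000.00
Σ | 12950.00 |  |  | 1208375.00 | 428750.00
x_c = 1208375.00 / 12950.00 = 93.31 in
y_c = 428750.00 / 12950.00 = 33.11 in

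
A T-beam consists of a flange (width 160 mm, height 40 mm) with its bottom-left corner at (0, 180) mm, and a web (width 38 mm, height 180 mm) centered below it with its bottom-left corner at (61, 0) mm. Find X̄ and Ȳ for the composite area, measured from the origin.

X̄ = 80.00 mm, Ȳ = 143.17 mm

Part | A | x̄ᵢ | ȳᵢ | A·x̄ᵢ | A·ȳᵢ
web | 6840.00 | 80.00 | 90.00 | 547200.00 | 615600.00
flange | 6400.00 | 80.00 | 200.00 | 512000.00 | 1280000.00
Σ | 13240.00 |  |  | 1059200.00 | 1895600.00
X̄ = 1059200.00 / 13240.00 = 80.00 mm
Ȳ = 1895600.00 / 13240.00 = 143.17 mm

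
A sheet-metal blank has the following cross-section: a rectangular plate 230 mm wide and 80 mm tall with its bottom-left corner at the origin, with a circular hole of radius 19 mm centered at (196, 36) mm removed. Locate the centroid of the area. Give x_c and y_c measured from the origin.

Part | A | x̄ᵢ | ȳᵢ | A·x̄ᵢ | A·ȳᵢ
plate | 18400.00 | 115.00 | 40.00 | 2116000.00 | 736000.00
hole | -1134.11 | 196.00 | 36.00 | -222286.53 | -40828.14
Σ | 17265.89 |  |  | 1893713.47 | 695171.86
x_c = 1893713.47 / 17265.89 = 109.68 mm
y_c = 695171.86 / 17265.89 = 40.26 mm

x_c = 109.68 mm, y_c = 40.26 mm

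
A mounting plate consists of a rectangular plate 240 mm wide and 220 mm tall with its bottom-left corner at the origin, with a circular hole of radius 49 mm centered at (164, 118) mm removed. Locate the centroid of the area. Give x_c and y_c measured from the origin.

plate: A = 240 × 220 = 52800.00, centroid at (120.00, 110.00).
hole: A = −π·49² = -7542.96, centroid at (164.00, 118.00).
ΣA = 45257.04 mm², ΣAx_c = 5098953.91 mm³, ΣAy_c = 4917930.25 mm³.
x_c = 5098953.91/45257.04 = 112.67 mm; y_c = 4917930.25/45257.04 = 108.67 mm.

x_c = 112.67 mm, y_c = 108.67 mm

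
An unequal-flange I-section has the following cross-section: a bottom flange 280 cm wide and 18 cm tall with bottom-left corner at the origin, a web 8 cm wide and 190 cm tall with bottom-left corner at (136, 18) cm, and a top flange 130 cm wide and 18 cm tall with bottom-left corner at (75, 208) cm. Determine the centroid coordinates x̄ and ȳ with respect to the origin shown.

x̄ = 140.00 cm, ȳ = 81.45 cm

bottom flange: A = 280 × 18 = 5040.00, centroid at (140.00, 9.00).
web: A = 8 × 190 = 1520.00, centroid at (140.00, 113.00).
top flange: A = 130 × 18 = 2340.00, centroid at (140.00, 217.00).
ΣA = 8900.00 cm², ΣAx̄ = 1246000.00 cm³, ΣAȳ = 724900.00 cm³.
x̄ = 1246000.00/8900.00 = 140.00 cm; ȳ = 724900.00/8900.00 = 81.45 cm.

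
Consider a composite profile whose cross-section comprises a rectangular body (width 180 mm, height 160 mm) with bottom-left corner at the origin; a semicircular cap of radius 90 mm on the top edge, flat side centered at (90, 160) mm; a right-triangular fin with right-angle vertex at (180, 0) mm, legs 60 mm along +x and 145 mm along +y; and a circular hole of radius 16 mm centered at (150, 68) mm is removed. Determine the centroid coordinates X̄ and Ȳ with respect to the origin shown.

X̄ = 99.55 mm, Ȳ = 110.53 mm

rectangular body: A = 180 × 160 = 28800.00, centroid at (90.00, 80.00).
semicircular top: A = ½π·90² = 12723.45, centroid at (90.00, 198.20).
triangular fin: A = ½·60·145 = 4350.00, centroid at (200.00, 48.33).
hole: A = −π·16² = -804.25, centroid at (150.00, 68.00).
ΣA = 45069.20 mm², ΣAX̄ = 4486473.36 mm³, ΣAȲ = 4981313.19 mm³.
X̄ = 4486473.36/45069.20 = 99.55 mm; Ȳ = 4981313.19/45069.20 = 110.53 mm.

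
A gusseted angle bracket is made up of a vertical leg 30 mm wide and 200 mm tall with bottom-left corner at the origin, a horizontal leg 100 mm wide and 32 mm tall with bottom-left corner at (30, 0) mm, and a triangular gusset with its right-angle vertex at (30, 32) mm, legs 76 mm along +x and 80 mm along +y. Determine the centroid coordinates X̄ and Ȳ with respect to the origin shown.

Part | A | x̄ᵢ | ȳᵢ | A·x̄ᵢ | A·ȳᵢ
vertical leg | 6000.00 | 15.00 | 100.00 | 90000.00 | 600000.00
horizontal leg | 3200.00 | 80.00 | 16.00 | 256000.00 | 51200.00
gusset | 3040.00 | 55.33 | 58.67 | 168213.33 | 178346.67
Σ | 12240.00 |  |  | 514213.33 | 829546.67
X̄ = 514213.33 / 12240.00 = 42.01 mm
Ȳ = 829546.67 / 12240.00 = 67.77 mm

X̄ = 42.01 mm, Ȳ = 67.77 mm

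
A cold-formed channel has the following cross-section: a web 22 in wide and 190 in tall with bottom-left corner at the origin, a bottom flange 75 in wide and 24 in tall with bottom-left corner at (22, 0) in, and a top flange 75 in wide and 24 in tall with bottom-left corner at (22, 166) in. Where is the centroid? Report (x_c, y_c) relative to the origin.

x_c = 33.44 in, y_c = 95.00 in

Part | A | x̄ᵢ | ȳᵢ | A·x̄ᵢ | A·ȳᵢ
web | 4180.00 | 11.00 | 95.00 | 45980.00 | 397100.00
bottom flange | 1800.00 | 59.50 | 12.00 | 107100.00 | 21600.00
top flange | 1800.00 | 59.50 | 178.00 | 107100.00 | 320400.00
Σ | 7780.00 |  |  | 260180.00 | 739100.00
x_c = 260180.00 / 7780.00 = 33.44 in
y_c = 739100.00 / 7780.00 = 95.00 in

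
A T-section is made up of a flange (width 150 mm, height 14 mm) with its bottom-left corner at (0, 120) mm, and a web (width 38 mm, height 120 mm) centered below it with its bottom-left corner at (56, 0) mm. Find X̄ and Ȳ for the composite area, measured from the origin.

Part | A | x̄ᵢ | ȳᵢ | A·x̄ᵢ | A·ȳᵢ
web | 4560.00 | 75.00 | 60.00 | 342000.00 | 273600.00
flange | 2100.00 | 75.00 | 127.00 | 157500.00 | 266700.00
Σ | 6660.00 |  |  | 499500.00 | 540300.00
X̄ = 499500.00 / 6660.00 = 75.00 mm
Ȳ = 540300.00 / 6660.00 = 81.13 mm

X̄ = 75.00 mm, Ȳ = 81.13 mm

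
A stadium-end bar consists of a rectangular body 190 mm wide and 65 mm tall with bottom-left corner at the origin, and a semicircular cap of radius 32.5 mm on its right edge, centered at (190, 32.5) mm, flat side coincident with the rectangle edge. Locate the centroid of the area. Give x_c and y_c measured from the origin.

x_c = 107.88 mm, y_c = 32.50 mm

rectangular body: A = 190 × 65 = 12350.00, centroid at (95.00, 32.50).
semicircular end: A = ½π·32.5² = 1659.15, centroid at (203.79, 32.50).
ΣA = 14009.15 mm²
ΣAx_c = (12350.00)(95.00) + (1659.15)(203.79) = 1511374.60 mm³
ΣAy_c = (12350.00)(32.50) + (1659.15)(32.50) = 455297.49 mm³
x_c = 1511374.60 / 14009.15 = 107.88 mm
y_c = 455297.49 / 14009.15 = 32.50 mm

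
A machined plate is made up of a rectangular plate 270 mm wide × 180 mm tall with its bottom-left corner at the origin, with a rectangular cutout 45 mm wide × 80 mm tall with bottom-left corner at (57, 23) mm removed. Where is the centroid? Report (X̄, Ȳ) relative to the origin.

X̄ = 139.44 mm, Ȳ = 92.16 mm

plate: A = 270 × 180 = 48600.00, centroid at (135.00, 90.00).
hole: A = −(45 × 80) = -3600.00, centroid at (79.50, 63.00).
ΣA = 45000.00 mm²
ΣAX̄ = (48600.00)(135.00) + (-3600.00)(79.50) = 6274800.00 mm³
ΣAȲ = (48600.00)(90.00) + (-3600.00)(63.00) = 4147200.00 mm³
X̄ = 6274800.00 / 45000.00 = 139.44 mm
Ȳ = 4147200.00 / 45000.00 = 92.16 mm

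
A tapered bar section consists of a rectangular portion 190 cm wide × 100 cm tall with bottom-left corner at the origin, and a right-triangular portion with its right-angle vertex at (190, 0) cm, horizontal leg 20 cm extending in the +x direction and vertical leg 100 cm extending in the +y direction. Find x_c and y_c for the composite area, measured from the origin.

x_c = 100.08 cm, y_c = 49.17 cm

rectangular portion: A = 190 × 100 = 19000.00, centroid at (95.00, 50.00).
triangular portion: A = ½·20·100 = 1000.00, centroid at (196.67, 33.33).
ΣA = 20000.00 cm², ΣAx_c = 2001666.67 cm³, ΣAy_c = 983333.33 cm³.
x_c = 2001666.67/20000.00 = 100.08 cm; y_c = 983333.33/20000.00 = 49.17 cm.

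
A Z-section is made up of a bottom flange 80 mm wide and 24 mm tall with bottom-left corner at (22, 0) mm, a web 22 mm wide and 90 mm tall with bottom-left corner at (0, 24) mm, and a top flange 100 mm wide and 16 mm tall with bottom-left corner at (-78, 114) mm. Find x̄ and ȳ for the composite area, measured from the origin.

x̄ = 17.46 mm, ȳ = 64.52 mm

Part | A | x̄ᵢ | ȳᵢ | A·x̄ᵢ | A·ȳᵢ
bottom flange | 1920.00 | 62.00 | 12.00 | 119040.00 | 23040.00
web | 1980.00 | 11.00 | 69.00 | 21780.00 | 136620.00
top flange | 1600.00 | -28.00 | 122.00 | -44800.00 | 195200.00
Σ | 5500.00 |  |  | 96020.00 | 354860.00
x̄ = 96020.00 / 5500.00 = 17.46 mm
ȳ = 354860.00 / 5500.00 = 64.52 mm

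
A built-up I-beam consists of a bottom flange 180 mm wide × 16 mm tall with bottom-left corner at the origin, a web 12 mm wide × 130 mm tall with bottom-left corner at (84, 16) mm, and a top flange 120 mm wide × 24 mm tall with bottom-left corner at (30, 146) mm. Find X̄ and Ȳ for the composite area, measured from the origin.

X̄ = 90.00 mm, Ȳ = 82.57 mm

bottom flange: A = 180 × 16 = 2880.00, centroid at (90.00, 8.00).
web: A = 12 × 130 = 1560.00, centroid at (90.00, 81.00).
top flange: A = 120 × 24 = 2880.00, centroid at (90.00, 158.00).
ΣA = 7320.00 mm², ΣAX̄ = 658800.00 mm³, ΣAȲ = 604440.00 mm³.
X̄ = 658800.00/7320.00 = 90.00 mm; Ȳ = 604440.00/7320.00 = 82.57 mm.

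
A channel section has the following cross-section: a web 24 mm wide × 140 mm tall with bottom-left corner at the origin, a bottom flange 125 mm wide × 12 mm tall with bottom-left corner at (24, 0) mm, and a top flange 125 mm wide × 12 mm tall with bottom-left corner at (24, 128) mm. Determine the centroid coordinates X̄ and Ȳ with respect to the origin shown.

X̄ = 47.14 mm, Ȳ = 70.00 mm

web: A = 24 × 140 = 3360.00, centroid at (12.00, 70.00).
bottom flange: A = 125 × 12 = 1500.00, centroid at (86.50, 6.00).
top flange: A = 125 × 12 = 1500.00, centroid at (86.50, 134.00).
ΣA = 6360.00 mm², ΣAX̄ = 299820.00 mm³, ΣAȲ = 445200.00 mm³.
X̄ = 299820.00/6360.00 = 47.14 mm; Ȳ = 445200.00/6360.00 = 70.00 mm.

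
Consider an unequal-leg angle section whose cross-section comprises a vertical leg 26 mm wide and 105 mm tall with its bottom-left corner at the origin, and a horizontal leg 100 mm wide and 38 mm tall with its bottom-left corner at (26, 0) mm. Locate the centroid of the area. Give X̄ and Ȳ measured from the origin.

X̄ = 49.66 mm, Ȳ = 33.01 mm

vertical leg: A = 26 × 105 = 2730.00, centroid at (13.00, 52.50).
horizontal leg: A = 100 × 38 = 3800.00, centroid at (76.00, 19.00).
ΣA = 6530.00 mm²
ΣAX̄ = (2730.00)(13.00) + (3800.00)(76.00) = 324290.00 mm³
ΣAȲ = (2730.00)(52.50) + (3800.00)(19.00) = 215525.00 mm³
X̄ = 324290.00 / 6530.00 = 49.66 mm
Ȳ = 215525.00 / 6530.00 = 33.01 mm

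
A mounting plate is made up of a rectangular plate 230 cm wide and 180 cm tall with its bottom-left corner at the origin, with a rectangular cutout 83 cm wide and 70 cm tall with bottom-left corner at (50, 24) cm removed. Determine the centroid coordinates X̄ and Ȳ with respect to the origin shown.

Part | A | x̄ᵢ | ȳᵢ | A·x̄ᵢ | A·ȳᵢ
plate | 41400.00 | 115.00 | 90.00 | 4761000.00 | 3726000.00
hole | -5810.00 | 91.50 | 59.00 | -531615.00 | -342790.00
Σ | 35590.00 |  |  | 4229385.00 | 3383210.00
X̄ = 4229385.00 / 35590.00 = 118.84 cm
Ȳ = 3383210.00 / 35590.00 = 95.06 cm

X̄ = 118.84 cm, Ȳ = 95.06 cm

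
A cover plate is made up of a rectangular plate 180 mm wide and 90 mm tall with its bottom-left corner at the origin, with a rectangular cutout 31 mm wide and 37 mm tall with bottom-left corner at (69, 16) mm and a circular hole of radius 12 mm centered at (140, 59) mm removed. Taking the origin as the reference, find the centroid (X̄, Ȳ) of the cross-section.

plate: A = 180 × 90 = 16200.00, centroid at (90.00, 45.00).
hole 1: A = −(31 × 37) = -1147.00, centroid at (84.50, 34.50).
hole 2: A = −π·12² = -452.39, centroid at (140.00, 59.00).
ΣA = 14600.61 mm²
ΣAX̄ = (16200.00)(90.00) + (-1147.00)(84.50) + (-452.39)(140.00) = 1297743.99 mm³
ΣAȲ = (16200.00)(45.00) + (-1147.00)(34.50) + (-452.39)(59.00) = 662737.53 mm³
X̄ = 1297743.99 / 14600.61 = 88.88 mm
Ȳ = 662737.53 / 14600.61 = 45.39 mm

X̄ = 88.88 mm, Ȳ = 45.39 mm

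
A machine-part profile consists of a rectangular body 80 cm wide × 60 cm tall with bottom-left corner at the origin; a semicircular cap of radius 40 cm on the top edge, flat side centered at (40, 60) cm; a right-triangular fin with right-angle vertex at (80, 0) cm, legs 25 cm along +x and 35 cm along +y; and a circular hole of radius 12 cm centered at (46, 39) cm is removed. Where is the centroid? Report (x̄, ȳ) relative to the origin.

x̄ = 42.53 cm, ȳ = 44.52 cm

rectangular body: A = 80 × 60 = 4800.00, centroid at (40.00, 30.00).
semicircular top: A = ½π·40² = 2513.27, centroid at (40.00, 76.98).
triangular fin: A = ½·25·35 = 437.50, centroid at (88.33, 11.67).
hole: A = −π·12² = -452.39, centroid at (46.00, 39.00).
ΣA = 7298.38 cm²
ΣAx̄ = (4800.00)(40.00) + (2513.27)(40.00) + (437.50)(88.33) + (-452.39)(46.00) = 310366.89 cm³
ΣAȳ = (4800.00)(30.00) + (2513.27)(76.98) + (437.50)(11.67) + (-452.39)(39.00) = 324924.10 cm³
x̄ = 310366.89 / 7298.38 = 42.53 cm
ȳ = 324924.10 / 7298.38 = 44.52 cm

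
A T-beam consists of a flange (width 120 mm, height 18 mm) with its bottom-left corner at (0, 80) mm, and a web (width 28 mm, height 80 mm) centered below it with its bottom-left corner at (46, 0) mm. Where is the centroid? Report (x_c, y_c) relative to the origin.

x_c = 60.00 mm, y_c = 64.05 mm

Part | A | x̄ᵢ | ȳᵢ | A·x̄ᵢ | A·ȳᵢ
web | 2240.00 | 60.00 | 40.00 | 134400.00 | 89600.00
flange | 2160.00 | 60.00 | 89.00 | 129600.00 | 192240.00
Σ | 4400.00 |  |  | 264000.00 | 281840.00
x_c = 264000.00 / 4400.00 = 60.00 mm
y_c = 281840.00 / 4400.00 = 64.05 mm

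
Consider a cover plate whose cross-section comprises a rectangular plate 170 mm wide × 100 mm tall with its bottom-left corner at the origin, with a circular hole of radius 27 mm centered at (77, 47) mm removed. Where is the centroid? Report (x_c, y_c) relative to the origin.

x_c = 86.25 mm, y_c = 50.47 mm

Part | A | x̄ᵢ | ȳᵢ | A·x̄ᵢ | A·ȳᵢ
plate | 17000.00 | 85.00 | 50.00 | 1445000.00 | 850000.00
hole | -2290.22 | 77.00 | 47.00 | -176347.02 | -107640.39
Σ | 14709.78 |  |  | 1268652.98 | 742359.61
x_c = 1268652.98 / 14709.78 = 86.25 mm
y_c = 742359.61 / 14709.78 = 50.47 mm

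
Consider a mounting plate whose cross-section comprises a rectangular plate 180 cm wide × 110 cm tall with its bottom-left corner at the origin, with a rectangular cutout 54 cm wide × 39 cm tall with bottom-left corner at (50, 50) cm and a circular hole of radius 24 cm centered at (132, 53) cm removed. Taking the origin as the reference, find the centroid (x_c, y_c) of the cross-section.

Part | A | x̄ᵢ | ȳᵢ | A·x̄ᵢ | A·ȳᵢ
plate | 19800.00 | 90.00 | 55.00 | 1782000.00 | 1089000.00
hole 1 | -2106.00 | 77.00 | 69.50 | -162162.00 | -146367.00
hole 2 | -1809.56 | 132.00 | 53.00 | -238861.57 | -95906.54
Σ | 15884.44 |  |  | 1380976.43 | 846726.46
x_c = 1380976.43 / 15884.44 = 86.94 cm
y_c = 846726.46 / 15884.44 = 53.31 cm

x_c = 86.94 cm, y_c = 53.31 cm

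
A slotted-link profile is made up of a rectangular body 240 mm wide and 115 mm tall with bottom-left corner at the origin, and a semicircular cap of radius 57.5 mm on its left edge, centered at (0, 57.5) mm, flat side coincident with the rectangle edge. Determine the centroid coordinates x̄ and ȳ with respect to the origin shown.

rectangular body: A = 240 × 115 = 27600.00, centroid at (120.00, 57.50).
semicircular end: A = ½π·57.5² = 5193.45, centroid at (-24.40, 57.50).
ΣA = 32793.45 mm², ΣAx̄ = 3185260.42 mm³, ΣAȳ = 1885623.11 mm³.
x̄ = 3185260.42/32793.45 = 97.13 mm; ȳ = 1885623.11/32793.45 = 57.50 mm.

x̄ = 97.13 mm, ȳ = 57.50 mm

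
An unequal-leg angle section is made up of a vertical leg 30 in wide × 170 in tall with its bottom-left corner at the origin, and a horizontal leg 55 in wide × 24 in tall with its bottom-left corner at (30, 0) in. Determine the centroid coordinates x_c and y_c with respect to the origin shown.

x_c = 23.74 in, y_c = 69.99 in

vertical leg: A = 30 × 170 = 5100.00, centroid at (15.00, 85.00).
horizontal leg: A = 55 × 24 = 1320.00, centroid at (57.50, 12.00).
ΣA = 6420.00 in², ΣAx_c = 152400.00 in³, ΣAy_c = 449340.00 in³.
x_c = 152400.00/6420.00 = 23.74 in; y_c = 449340.00/6420.00 = 69.99 in.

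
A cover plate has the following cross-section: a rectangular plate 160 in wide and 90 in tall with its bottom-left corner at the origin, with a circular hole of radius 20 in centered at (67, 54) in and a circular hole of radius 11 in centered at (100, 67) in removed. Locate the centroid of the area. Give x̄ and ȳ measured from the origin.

plate: A = 160 × 90 = 14400.00, centroid at (80.00, 45.00).
hole 1: A = −π·20² = -1256.64, centroid at (67.00, 54.00).
hole 2: A = −π·11² = -380.13, centroid at (100.00, 67.00).
ΣA = 12763.23 in²
ΣAx̄ = (14400.00)(80.00) + (-1256.64)(67.00) + (-380.13)(100.00) = 1029792.05 in³
ΣAȳ = (14400.00)(45.00) + (-1256.64)(54.00) + (-380.13)(67.00) = 554672.71 in³
x̄ = 1029792.05 / 12763.23 = 80.68 in
ȳ = 554672.71 / 12763.23 = 43.46 in

x̄ = 80.68 in, ȳ = 43.46 in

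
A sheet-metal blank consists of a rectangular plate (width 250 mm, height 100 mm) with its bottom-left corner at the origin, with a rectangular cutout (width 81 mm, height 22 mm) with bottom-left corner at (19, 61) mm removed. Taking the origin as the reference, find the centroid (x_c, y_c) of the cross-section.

plate: A = 250 × 100 = 25000.00, centroid at (125.00, 50.00).
hole: A = −(81 × 22) = -1782.00, centroid at (59.50, 72.00).
ΣA = 23218.00 mm²
ΣAx_c = (25000.00)(125.00) + (-1782.00)(59.50) = 3018971.00 mm³
ΣAy_c = (25000.00)(50.00) + (-1782.00)(72.00) = 1121696.00 mm³
x_c = 3018971.00 / 23218.00 = 130.03 mm
y_c = 1121696.00 / 23218.00 = 48.31 mm

x_c = 130.03 mm, y_c = 48.31 mm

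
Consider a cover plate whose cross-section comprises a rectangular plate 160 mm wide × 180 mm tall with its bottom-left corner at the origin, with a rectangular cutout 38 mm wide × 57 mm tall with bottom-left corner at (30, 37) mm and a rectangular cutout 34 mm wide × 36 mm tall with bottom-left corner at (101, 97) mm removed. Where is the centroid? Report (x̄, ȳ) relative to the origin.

plate: A = 160 × 180 = 28800.00, centroid at (80.00, 90.00).
hole 1: A = −(38 × 57) = -2166.00, centroid at (49.00, 65.50).
hole 2: A = −(34 × 36) = -1224.00, centroid at (118.00, 115.00).
ΣA = 25410.00 mm², ΣAx̄ = 2053434.00 mm³, ΣAȳ = 2309367.00 mm³.
x̄ = 2053434.00/25410.00 = 80.81 mm; ȳ = 2309367.00/25410.00 = 90.88 mm.

x̄ = 80.81 mm, ȳ = 90.88 mm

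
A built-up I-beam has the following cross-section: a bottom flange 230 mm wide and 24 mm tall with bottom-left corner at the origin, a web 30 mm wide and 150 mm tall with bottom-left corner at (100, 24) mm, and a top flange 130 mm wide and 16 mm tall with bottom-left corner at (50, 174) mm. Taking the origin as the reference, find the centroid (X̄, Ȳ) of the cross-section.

bottom flange: A = 230 × 24 = 5520.00, centroid at (115.00, 12.00).
web: A = 30 × 150 = 4500.00, centroid at (115.00, 99.00).
top flange: A = 130 × 16 = 2080.00, centroid at (115.00, 182.00).
ΣA = 12100.00 mm², ΣAX̄ = 1391500.00 mm³, ΣAȲ = 890300.00 mm³.
X̄ = 1391500.00/12100.00 = 115.00 mm; Ȳ = 890300.00/12100.00 = 73.58 mm.

X̄ = 115.00 mm, Ȳ = 73.58 mm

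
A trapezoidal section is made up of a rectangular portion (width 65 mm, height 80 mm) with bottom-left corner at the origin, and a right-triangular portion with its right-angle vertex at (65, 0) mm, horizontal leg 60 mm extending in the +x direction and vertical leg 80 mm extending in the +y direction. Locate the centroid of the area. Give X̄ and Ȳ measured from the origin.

Part | A | x̄ᵢ | ȳᵢ | A·x̄ᵢ | A·ȳᵢ
rectangular portion | 5200.00 | 32.50 | 40.00 | 169000.00 | 208000.00
triangular portion | 2400.00 | 85.00 | 26.67 | 204000.00 | 64000.00
Σ | 7600.00 |  |  | 373000.00 | 272000.00
X̄ = 373000.00 / 7600.00 = 49.08 mm
Ȳ = 272000.00 / 7600.00 = 35.79 mm

X̄ = 49.08 mm, Ȳ = 35.79 mm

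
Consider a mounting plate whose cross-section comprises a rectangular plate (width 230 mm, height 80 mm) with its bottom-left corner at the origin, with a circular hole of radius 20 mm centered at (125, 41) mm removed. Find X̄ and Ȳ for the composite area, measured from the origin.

X̄ = 114.27 mm, Ȳ = 39.93 mm

plate: A = 230 × 80 = 18400.00, centroid at (115.00, 40.00).
hole: A = −π·20² = -1256.64, centroid at (125.00, 41.00).
ΣA = 17143.36 mm²
ΣAX̄ = (18400.00)(115.00) + (-1256.64)(125.00) = 1958920.37 mm³
ΣAȲ = (18400.00)(40.00) + (-1256.64)(41.00) = 684477.88 mm³
X̄ = 1958920.37 / 17143.36 = 114.27 mm
Ȳ = 684477.88 / 17143.36 = 39.93 mm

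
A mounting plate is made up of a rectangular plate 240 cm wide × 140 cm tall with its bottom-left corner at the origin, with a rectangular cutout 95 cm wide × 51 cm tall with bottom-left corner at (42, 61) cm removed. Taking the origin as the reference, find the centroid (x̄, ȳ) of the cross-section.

x̄ = 125.14 cm, ȳ = 67.22 cm

plate: A = 240 × 140 = 33600.00, centroid at (120.00, 70.00).
hole: A = −(95 × 51) = -4845.00, centroid at (89.50, 86.50).
ΣA = 28755.00 cm², ΣAx̄ = 3598372.50 cm³, ΣAȳ = 1932907.50 cm³.
x̄ = 3598372.50/28755.00 = 125.14 cm; ȳ = 1932907.50/28755.00 = 67.22 cm.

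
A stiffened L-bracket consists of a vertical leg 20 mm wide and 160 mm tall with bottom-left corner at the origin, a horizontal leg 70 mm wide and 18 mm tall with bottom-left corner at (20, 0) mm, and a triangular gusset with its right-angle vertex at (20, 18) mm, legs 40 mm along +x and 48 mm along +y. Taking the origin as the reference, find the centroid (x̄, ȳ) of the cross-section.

x̄ = 24.59 mm, ȳ = 55.35 mm

vertical leg: A = 20 × 160 = 3200.00, centroid at (10.00, 80.00).
horizontal leg: A = 70 × 18 = 1260.00, centroid at (55.00, 9.00).
gusset: A = ½·40·48 = 960.00, centroid at (33.33, 34.00).
ΣA = 5420.00 mm²
ΣAx̄ = (3200.00)(10.00) + (1260.00)(55.00) + (960.00)(33.33) = 133300.00 mm³
ΣAȳ = (3200.00)(80.00) + (1260.00)(9.00) + (960.00)(34.00) = 299980.00 mm³
x̄ = 133300.00 / 5420.00 = 24.59 mm
ȳ = 299980.00 / 5420.00 = 55.35 mm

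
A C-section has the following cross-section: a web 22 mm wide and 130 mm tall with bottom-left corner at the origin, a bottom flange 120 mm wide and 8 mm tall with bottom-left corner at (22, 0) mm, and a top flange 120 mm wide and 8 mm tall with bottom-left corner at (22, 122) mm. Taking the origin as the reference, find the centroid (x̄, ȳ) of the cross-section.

x̄ = 39.52 mm, ȳ = 65.00 mm

web: A = 22 × 130 = 2860.00, centroid at (11.00, 65.00).
bottom flange: A = 120 × 8 = 960.00, centroid at (82.00, 4.00).
top flange: A = 120 × 8 = 960.00, centroid at (82.00, 126.00).
ΣA = 4780.00 mm²
ΣAx̄ = (2860.00)(11.00) + (960.00)(82.00) + (960.00)(82.00) = 188900.00 mm³
ΣAȳ = (2860.00)(65.00) + (960.00)(4.00) + (960.00)(126.00) = 310700.00 mm³
x̄ = 188900.00 / 4780.00 = 39.52 mm
ȳ = 310700.00 / 4780.00 = 65.00 mm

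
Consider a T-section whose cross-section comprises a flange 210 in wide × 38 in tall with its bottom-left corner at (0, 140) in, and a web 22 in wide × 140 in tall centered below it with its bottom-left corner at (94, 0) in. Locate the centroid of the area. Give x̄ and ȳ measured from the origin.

x̄ = 105.00 in, ȳ = 134.22 in

Part | A | x̄ᵢ | ȳᵢ | A·x̄ᵢ | A·ȳᵢ
web | 3080.00 | 105.00 | 70.00 | 323400.00 | 215600.00
flange | 7980.00 | 105.00 | 159.00 | 837900.00 | 1268820.00
Σ | 11060.00 |  |  | 1161300.00 | 1484420.00
x̄ = 1161300.00 / 11060.00 = 105.00 in
ȳ = 1484420.00 / 11060.00 = 134.22 in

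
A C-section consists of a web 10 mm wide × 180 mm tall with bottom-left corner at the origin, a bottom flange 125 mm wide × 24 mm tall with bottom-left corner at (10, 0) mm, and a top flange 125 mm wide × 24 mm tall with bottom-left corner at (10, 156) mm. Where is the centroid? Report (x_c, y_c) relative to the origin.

Part | A | x̄ᵢ | ȳᵢ | A·x̄ᵢ | A·ȳᵢ
web | 1800.00 | 5.00 | 90.00 | 9000.00 | 162000.00
bottom flange | 3000.00 | 72.50 | 12.00 | 217500.00 | 36000.00
top flange | 3000.00 | 72.50 | 168.00 | 217500.00 | 504000.00
Σ | 7800.00 |  |  | 444000.00 | 702000.00
x_c = 444000.00 / 7800.00 = 56.92 mm
y_c = 702000.00 / 7800.00 = 90.00 mm

x_c = 56.92 mm, y_c = 90.00 mm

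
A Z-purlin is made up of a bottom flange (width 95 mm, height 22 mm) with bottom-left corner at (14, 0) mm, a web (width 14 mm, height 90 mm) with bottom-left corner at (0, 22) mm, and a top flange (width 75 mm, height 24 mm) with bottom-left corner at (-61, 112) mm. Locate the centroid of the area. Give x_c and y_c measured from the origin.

x_c = 18.46 mm, y_c = 64.20 mm

Part | A | x̄ᵢ | ȳᵢ | A·x̄ᵢ | A·ȳᵢ
bottom flange | 2090.00 | 61.50 | 11.00 | 128535.00 | 22990.00
web | 1260.00 | 7.00 | 67.00 | 8820.00 | 84420.00
top flange | 1800.00 | -23.50 | 124.00 | -42300.00 | 223200.00
Σ | 5150.00 |  |  | 95055.00 | 330610.00
x_c = 95055.00 / 5150.00 = 18.46 mm
y_c = 330610.00 / 5150.00 = 64.20 mm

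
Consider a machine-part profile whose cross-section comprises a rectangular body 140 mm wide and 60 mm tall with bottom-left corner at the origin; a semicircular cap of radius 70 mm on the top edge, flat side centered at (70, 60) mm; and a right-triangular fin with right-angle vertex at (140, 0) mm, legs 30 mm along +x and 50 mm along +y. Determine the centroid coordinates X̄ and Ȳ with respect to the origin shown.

X̄ = 73.56 mm, Ȳ = 56.69 mm

Part | A | x̄ᵢ | ȳᵢ | A·x̄ᵢ | A·ȳᵢ
rectangular body | 8400.00 | 70.00 | 30.00 | 588000.00 | 252000.00
semicircular top | 7696.90 | 70.00 | 89.71 | 538783.14 | 690480.79
triangular fin | 750.00 | 150.00 | 16.67 | 112500.00 | 12500.00
Σ | 16846.90 |  |  | 1239283.14 | 954980.79
X̄ = 1239283.14 / 16846.90 = 73.56 mm
Ȳ = 954980.79 / 16846.90 = 56.69 mm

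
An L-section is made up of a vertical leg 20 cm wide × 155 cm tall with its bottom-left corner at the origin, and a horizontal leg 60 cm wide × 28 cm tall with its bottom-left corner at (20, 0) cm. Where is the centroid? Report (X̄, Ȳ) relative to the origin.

X̄ = 24.06 cm, Ȳ = 55.18 cm

Part | A | x̄ᵢ | ȳᵢ | A·x̄ᵢ | A·ȳᵢ
vertical leg | 3100.00 | 10.00 | 77.50 | 31000.00 | 240250.00
horizontal leg | 1680.00 | 50.00 | 14.00 | 84000.00 | 23520.00
Σ | 4780.00 |  |  | 115000.00 | 263770.00
X̄ = 115000.00 / 4780.00 = 24.06 cm
Ȳ = 263770.00 / 4780.00 = 55.18 cm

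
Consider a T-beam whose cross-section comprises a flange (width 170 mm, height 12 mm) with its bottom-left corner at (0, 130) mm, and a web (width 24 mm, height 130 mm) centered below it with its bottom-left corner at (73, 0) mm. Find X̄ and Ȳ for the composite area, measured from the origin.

web: A = 24 × 130 = 3120.00, centroid at (85.00, 65.00).
flange: A = 170 × 12 = 2040.00, centroid at (85.00, 136.00).
ΣA = 5160.00 mm², ΣAX̄ = 438600.00 mm³, ΣAȲ = 480240.00 mm³.
X̄ = 438600.00/5160.00 = 85.00 mm; Ȳ = 480240.00/5160.00 = 93.07 mm.

X̄ = 85.00 mm, Ȳ = 93.07 mm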